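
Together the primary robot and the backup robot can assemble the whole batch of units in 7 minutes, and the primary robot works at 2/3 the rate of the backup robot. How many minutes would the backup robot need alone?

Let the backup robot's rate be r; then the primary robot's rate is (2/3)r, so together (2/3 + 1)r = (5/3)r = 1/7.
Thus r = 3/35 per minute.
The backup robot alone: 35/3 minutes; the primary robot alone: 35/2 minutes.

35/3 minutes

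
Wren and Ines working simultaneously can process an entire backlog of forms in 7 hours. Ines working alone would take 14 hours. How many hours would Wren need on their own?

14 hours

Combined rate is 1/7 per hour.
Known contribution: 1/14 per hour.
So Wren's rate is 1/7 − 1/14 = 1/14, meaning 14 hours alone.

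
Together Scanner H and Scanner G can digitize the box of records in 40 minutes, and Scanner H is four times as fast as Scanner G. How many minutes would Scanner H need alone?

50 minutes

Let Scanner G's rate be r; then Scanner H's rate is 4r, so together (4 + 1)r = 5r = 1/40.
Thus r = 1/200 per minute.
Scanner G alone: 200 minutes; Scanner H alone: 50 minutes.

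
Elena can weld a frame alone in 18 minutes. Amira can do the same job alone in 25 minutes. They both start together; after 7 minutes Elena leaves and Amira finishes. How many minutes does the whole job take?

275/18 minutes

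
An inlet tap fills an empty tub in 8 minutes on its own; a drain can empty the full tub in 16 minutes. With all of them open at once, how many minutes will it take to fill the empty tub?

Net rate = 1/8 − 1/16 = (2 − 1)/16 = 1/16 per minute.
Filling time = 1 ÷ (1/16) = 16 minutes.

16 minutes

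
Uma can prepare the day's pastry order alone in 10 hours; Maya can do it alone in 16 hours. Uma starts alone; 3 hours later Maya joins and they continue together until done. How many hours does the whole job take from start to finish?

In 3 hours Uma does 3/10 of the job, leaving 7/10.
Uma and Maya together work at 13/80 per hour, so finishing takes 7/10 ÷ 13/80 = 56/13 hours.
Total time = 3 + 56/13 = 95/13 hours.

95/13 hours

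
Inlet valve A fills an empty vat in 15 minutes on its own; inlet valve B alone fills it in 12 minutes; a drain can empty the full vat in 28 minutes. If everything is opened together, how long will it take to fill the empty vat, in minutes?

Net rate = 1/15 + 1/12 − 1/28 = (28 + 35 − 15)/420 = 48/420 = 4/35 per minute.
Filling time = 1 ÷ (4/35) = 35/4 minutes.

35/4 minutes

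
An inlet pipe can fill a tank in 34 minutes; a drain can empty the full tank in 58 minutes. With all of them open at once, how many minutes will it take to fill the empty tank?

493/6 minutes

Net rate = 1/34 − 1/58 = (29 − 17)/986 = 12/986 = 6/493 per minute.
Filling time = 1 ÷ (6/493) = 493/6 minutes.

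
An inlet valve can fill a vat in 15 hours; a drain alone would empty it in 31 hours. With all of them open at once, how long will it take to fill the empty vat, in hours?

465/16 hours

Net rate = 1/15 − 1/31 = (31 − 15)/465 = 16/465 per hour.
Filling time = 1 ÷ (16/465) = 465/16 hours.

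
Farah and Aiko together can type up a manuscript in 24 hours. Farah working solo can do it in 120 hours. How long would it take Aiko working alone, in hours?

30 hours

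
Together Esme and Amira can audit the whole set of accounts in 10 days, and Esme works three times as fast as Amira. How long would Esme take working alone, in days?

40/3 days

Let Amira's rate be r; then Esme's rate is 3r, so together (3 + 1)r = 4r = 1/10.
Thus r = 1/40 per day.
Amira alone: 40 days; Esme alone: 40/3 days.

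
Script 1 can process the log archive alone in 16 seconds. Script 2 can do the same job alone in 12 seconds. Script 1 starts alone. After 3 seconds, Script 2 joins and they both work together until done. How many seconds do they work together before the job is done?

In the first 3 seconds Script 1 alone does 3/16 of the job, leaving 13/16.
Once everyone is working, combined rate: 1/16 + 1/12 = (3 + 4)/48 = 7/48 per second.
Remaining 13/16 at 7/48 per second takes 39/7 seconds.

39/7 seconds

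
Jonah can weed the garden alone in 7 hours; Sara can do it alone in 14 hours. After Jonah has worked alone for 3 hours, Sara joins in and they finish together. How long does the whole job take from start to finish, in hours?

17/3 hours

In 3 hours Jonah does 3/7 of the job, leaving 4/7.
Jonah and Sara together work at 3/14 per hour, so finishing takes 4/7 ÷ 3/14 = 8/3 hours.
Total time = 3 + 8/3 = 17/3 hours.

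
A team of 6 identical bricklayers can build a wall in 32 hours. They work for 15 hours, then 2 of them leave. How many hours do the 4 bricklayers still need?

One bricklayer does 1/192 of the job per hour.
After 15 hours with 6 bricklayers, 15/32 is done (17/32 left).
With 4 bricklayers the rate is 4/192 = 1/48, so the rest takes 17/32 ÷ 1/48 = 51/2 hours.

51/2 hours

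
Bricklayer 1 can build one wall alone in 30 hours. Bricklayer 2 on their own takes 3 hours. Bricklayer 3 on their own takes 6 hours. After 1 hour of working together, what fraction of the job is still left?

7/15

Combined rate: 1/30 + 1/3 + 1/6 = (1 + 10 + 5)/30 = 16/30 = 8/15 per hour.
In 1 hour they complete 1·8/15 = 8/15 of the job.
So 7/15 remains.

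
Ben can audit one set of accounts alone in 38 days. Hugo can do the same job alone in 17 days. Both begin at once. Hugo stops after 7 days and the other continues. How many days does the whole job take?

In the first 7 days the combined rate is 55/646, so 385/646 of the job is done, leaving 261/646.
After Hugo leaves the rate is 1/38 per day; the remaining 261/646 takes 261/17 days.
Total = 7 + 261/17 = 380/17 days.

380/17 days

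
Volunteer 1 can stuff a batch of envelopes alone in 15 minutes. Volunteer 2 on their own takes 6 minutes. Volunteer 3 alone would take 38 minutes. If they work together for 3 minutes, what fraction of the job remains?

21/95

Combined rate: 1/15 + 1/6 + 1/38 = (38 + 95 + 15)/570 = 148/570 = 74/285 per minute.
In 3 minutes they complete 3·74/285 = 74/95 of the job.
So 21/95 remains.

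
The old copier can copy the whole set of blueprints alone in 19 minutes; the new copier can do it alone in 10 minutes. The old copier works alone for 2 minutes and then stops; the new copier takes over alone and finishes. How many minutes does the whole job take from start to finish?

208/19 minutes

In 2 minutes the old copier does 2/19 of the job, leaving 17/19.
The new copier works at 1/10 per minute, so finishing takes 17/19 ÷ 1/10 = 170/19 minutes.
Total time = 2 + 170/19 = 208/19 minutes.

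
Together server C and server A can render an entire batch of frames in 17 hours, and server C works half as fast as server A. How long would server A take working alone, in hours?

51/2 hours

Let server A's rate be r; then server C's rate is (1/2)r, so together (1/2 + 1)r = (3/2)r = 1/17.
Thus r = 2/51 per hour.
Server A alone: 51/2 hours; server C alone: 51 hours.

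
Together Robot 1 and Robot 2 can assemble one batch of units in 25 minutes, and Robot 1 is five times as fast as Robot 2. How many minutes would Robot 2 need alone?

Let Robot 2's rate be r; then Robot 1's rate is 5r, so together (5 + 1)r = 6r = 1/25.
Thus r = 1/150 per minute.
Robot 2 alone: 150 minutes; Robot 1 alone: 30 minutes.

150 minutes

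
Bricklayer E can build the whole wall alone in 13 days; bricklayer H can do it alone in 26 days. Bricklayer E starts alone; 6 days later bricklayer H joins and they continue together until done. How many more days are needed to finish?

In 6 days bricklayer E does 6/13 of the job, leaving 7/13.
Bricklayer E and bricklayer H together work at 3/26 per day, so finishing takes 7/13 ÷ 3/26 = 14/3 days.

14/3 days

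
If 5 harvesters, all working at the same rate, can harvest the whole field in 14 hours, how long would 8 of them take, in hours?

35/4 hours

Total work is 5·14 = 70 harvester-hours.
With 8 harvesters: 70/8 = 35/4 hours.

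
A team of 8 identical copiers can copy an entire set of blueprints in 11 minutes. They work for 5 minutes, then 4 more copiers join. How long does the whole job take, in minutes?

9 minutes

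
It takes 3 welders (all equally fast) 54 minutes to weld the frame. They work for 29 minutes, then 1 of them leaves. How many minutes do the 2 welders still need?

One welder does 1/162 of the job per minute.
After 29 minutes with 3 welders, 29/54 is done (25/54 left).
With 2 welders the rate is 2/162 = 1/81, so the rest takes 25/54 ÷ 1/81 = 75/2 minutes.

75/2 minutes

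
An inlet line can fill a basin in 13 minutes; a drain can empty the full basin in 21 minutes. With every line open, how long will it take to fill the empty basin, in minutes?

Net rate = 1/13 − 1/21 = (21 − 13)/273 = 8/273 per minute.
Filling time = 1 ÷ (8/273) = 273/8 minutes.

273/8 minutes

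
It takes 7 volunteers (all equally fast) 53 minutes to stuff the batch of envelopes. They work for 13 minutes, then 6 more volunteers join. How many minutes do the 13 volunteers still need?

One volunteer does 1/371 of the job per minute.
After 13 minutes with 7 volunteers, 13/53 is done (40/53 left).
With 13 volunteers the rate is 13/371, so the rest takes 40/53 ÷ 13/371 = 280/13 minutes.

280/13 minutes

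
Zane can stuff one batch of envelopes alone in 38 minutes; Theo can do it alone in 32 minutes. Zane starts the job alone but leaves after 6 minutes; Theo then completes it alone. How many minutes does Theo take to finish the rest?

512/19 minutes

In 6 minutes Zane does 6/38 = 3/19 of the job, leaving 16/19.
Theo works at 1/32 per minute, so finishing takes 16/19 ÷ 1/32 = 512/19 minutes.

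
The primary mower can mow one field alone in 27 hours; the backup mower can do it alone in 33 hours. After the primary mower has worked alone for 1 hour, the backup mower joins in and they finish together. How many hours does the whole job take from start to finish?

In 1 hour the primary mower does 1/27 of the job, leaving 26/27.
The primary mower and the backup mower together work at 20/297 per hour, so finishing takes 26/27 ÷ 20/297 = 143/10 hours.
Total time = 1 + 143/10 = 153/10 hours.

153/10 hours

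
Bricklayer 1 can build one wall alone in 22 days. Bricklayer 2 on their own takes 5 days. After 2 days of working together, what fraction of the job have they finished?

27/55

Combined rate: 1/22 + 1/5 = (5 + 22)/110 = 27/110 per day.
In 2 days they complete 2·27/110 = 27/55 of the job.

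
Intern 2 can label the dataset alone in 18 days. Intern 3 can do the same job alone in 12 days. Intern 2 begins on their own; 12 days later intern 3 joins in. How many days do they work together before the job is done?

In the first 12 days intern 2 alone does 12/18 = 2/3 of the job, leaving 1/3.
Once everyone is working, combined rate: 1/18 + 1/12 = (2 + 3)/36 = 5/36 per day.
Remaining 1/3 at 5/36 per day takes 12/5 days.

12/5 days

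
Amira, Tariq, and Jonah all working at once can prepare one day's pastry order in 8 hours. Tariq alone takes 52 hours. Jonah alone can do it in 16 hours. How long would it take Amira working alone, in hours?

208/9 hours

Combined rate is 1/8 per hour.
Known contribution: 1/52 + 1/16 = (4 + 13)/208 = 17/208 per hour.
So Amira's rate is 1/8 − 17/208 = 9/208, meaning 208/9 hours alone.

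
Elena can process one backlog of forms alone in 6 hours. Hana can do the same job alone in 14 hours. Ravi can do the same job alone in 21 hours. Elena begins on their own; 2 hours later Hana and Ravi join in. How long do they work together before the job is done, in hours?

7/3 hours

In the first 2 hours Elena alone does 2/6 = 1/3 of the job, leaving 2/3.
Once everyone is working, combined rate: 1/6 + 1/14 + 1/21 = (7 + 3 + 2)/42 = 12/42 = 2/7 per hour.
Remaining 2/3 at 2/7 per hour takes 7/3 hours.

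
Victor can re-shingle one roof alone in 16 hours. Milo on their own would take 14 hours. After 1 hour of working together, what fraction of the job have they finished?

15/112

Combined rate: 1/16 + 1/14 = (7 + 8)/112 = 15/112 per hour.
In 1 hour they complete 1·15/112 = 15/112 of the job.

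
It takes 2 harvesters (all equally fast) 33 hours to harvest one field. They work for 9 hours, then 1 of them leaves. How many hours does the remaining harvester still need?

48 hours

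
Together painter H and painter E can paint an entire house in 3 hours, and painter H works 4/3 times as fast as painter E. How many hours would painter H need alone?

21/4 hours

Let painter E's rate be r; then painter H's rate is (4/3)r, so together (4/3 + 1)r = (7/3)r = 1/3.
Thus r = 1/7 per hour.
Painter E alone: 7 hours; painter H alone: 21/4 hours.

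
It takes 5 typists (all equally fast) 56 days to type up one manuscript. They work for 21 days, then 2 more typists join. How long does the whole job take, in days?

One typist does 1/280 of the job per day.
After 21 days with 5 typists, 3/8 is done (5/8 left).
With 7 typists the rate is 7/280 = 1/40, so the rest takes 5/8 ÷ 1/40 = 25 days.
Total = 21 + 25 = 46 days.

46 days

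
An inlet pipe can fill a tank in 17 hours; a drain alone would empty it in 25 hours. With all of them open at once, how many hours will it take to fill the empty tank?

425/8 hours

Net rate = 1/17 − 1/25 = (25 − 17)/425 = 8/425 per hour.
Filling time = 1 ÷ (8/425) = 425/8 hours.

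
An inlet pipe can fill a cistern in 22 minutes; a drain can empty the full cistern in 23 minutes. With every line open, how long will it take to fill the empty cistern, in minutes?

506 minutes

Net rate = 1/22 − 1/23 = (23 − 22)/506 = 1/506 per minute.
Filling time = 1 ÷ (1/506) = 506 minutes.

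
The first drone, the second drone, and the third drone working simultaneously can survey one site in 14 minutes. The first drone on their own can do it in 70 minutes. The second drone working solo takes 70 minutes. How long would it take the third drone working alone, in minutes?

Combined rate is 1/14 per minute.
Known contribution: 1/70 + 1/70 = (1 + 1)/70 = 2/70 = 1/35 per minute.
So the third drone's rate is 1/14 − 1/35 = 3/70, meaning 70/3 minutes alone.

70/3 minutes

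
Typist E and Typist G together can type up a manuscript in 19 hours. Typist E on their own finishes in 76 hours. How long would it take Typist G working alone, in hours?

Combined rate is 1/19 per hour.
Known contribution: 1/76 per hour.
So Typist G's rate is 1/19 − 1/76 = 3/76, meaning 76/3 hours alone.

76/3 hours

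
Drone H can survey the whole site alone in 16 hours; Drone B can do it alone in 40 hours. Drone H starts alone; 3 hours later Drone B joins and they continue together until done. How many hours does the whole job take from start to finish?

In 3 hours Drone H does 3/16 of the job, leaving 13/16.
Drone H and Drone B together work at 7/80 per hour, so finishing takes 13/16 ÷ 7/80 = 65/7 hours.
Total time = 3 + 65/7 = 86/7 hours.

86/7 hours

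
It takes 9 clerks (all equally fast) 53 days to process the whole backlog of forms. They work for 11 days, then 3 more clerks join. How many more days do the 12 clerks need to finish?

63/2 days

One clerk does 1/477 of the job per day.
After 11 days with 9 clerks, 11/53 is done (42/53 left).
With 12 clerks the rate is 12/477 = 4/159, so the rest takes 42/53 ÷ 4/159 = 63/2 days.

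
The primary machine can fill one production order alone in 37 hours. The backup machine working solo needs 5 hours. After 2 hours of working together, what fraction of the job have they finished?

84/185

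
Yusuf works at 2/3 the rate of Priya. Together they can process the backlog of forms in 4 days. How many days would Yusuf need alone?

10 days

Let Priya's rate be r; then Yusuf's rate is (2/3)r, so together (2/3 + 1)r = (5/3)r = 1/4.
Thus r = 3/20 per day.
Priya alone: 20/3 days; Yusuf alone: 10 days.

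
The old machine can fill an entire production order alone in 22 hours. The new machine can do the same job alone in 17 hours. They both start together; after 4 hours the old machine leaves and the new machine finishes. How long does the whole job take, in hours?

153/11 hours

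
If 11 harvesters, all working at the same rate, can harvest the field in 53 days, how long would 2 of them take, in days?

583/2 days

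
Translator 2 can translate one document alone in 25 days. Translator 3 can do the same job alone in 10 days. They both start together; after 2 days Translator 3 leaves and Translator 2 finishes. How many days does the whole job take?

20 days

In the first 2 days the combined rate is 7/50, so 7/25 of the job is done, leaving 18/25.
After Translator 3 leaves the rate is 1/25 per day; the remaining 18/25 takes 18 days.
Total = 2 + 18 = 20 days.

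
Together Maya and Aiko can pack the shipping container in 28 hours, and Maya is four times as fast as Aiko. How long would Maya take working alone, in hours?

Let Aiko's rate be r; then Maya's rate is 4r, so together (4 + 1)r = 5r = 1/28.
Thus r = 1/140 per hour.
Aiko alone: 140 hours; Maya alone: 35 hours.

35 hours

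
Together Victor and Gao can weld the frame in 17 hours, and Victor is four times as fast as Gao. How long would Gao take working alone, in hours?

Let Gao's rate be r; then Victor's rate is 4r, so together (4 + 1)r = 5r = 1/17.
Thus r = 1/85 per hour.
Gao alone: 85 hours; Victor alone: 85/4 hours.

85 hours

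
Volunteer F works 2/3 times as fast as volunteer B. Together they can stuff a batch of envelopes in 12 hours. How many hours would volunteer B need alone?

20 hours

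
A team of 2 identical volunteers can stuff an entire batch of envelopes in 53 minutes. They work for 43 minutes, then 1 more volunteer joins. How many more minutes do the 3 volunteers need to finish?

20/3 minutes

One volunteer does 1/106 of the job per minute.
After 43 minutes with 2 volunteers, 43/53 is done (10/53 left).
With 3 volunteers the rate is 3/106, so the rest takes 10/53 ÷ 3/106 = 20/3 minutes.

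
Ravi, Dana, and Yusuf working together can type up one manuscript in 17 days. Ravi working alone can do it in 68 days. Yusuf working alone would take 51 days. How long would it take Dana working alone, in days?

Combined rate is 1/17 per day.
Known contribution: 1/68 + 1/51 = (3 + 4)/204 = 7/204 per day.
So Dana's rate is 1/17 − 7/204 = 5/204, meaning 204/5 days alone.

204/5 days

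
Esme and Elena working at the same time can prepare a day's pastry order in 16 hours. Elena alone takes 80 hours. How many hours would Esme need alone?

Combined rate is 1/16 per hour.
Known contribution: 1/80 per hour.
So Esme's rate is 1/16 − 1/80 = 1/20, meaning 20 hours alone.

20 hours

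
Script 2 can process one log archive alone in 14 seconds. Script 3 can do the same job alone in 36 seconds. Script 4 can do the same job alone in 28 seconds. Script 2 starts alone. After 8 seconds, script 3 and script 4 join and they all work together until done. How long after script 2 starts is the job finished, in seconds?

190/17 seconds

In the first 8 seconds script 2 alone does 8/14 = 4/7 of the job, leaving 3/7.
Once everyone is working, combined rate: 1/14 + 1/36 + 1/28 = (18 + 7 + 9)/252 = 34/252 = 17/126 per second.
Remaining 3/7 at 17/126 per second takes 54/17 seconds.
Total from the start = 8 + 54/17 = 190/17 seconds.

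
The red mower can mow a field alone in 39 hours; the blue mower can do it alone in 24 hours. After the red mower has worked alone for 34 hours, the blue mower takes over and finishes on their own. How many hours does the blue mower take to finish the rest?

In 34 hours the red mower does 34/39 of the job, leaving 5/39.
The blue mower works at 1/24 per hour, so finishing takes 5/39 ÷ 1/24 = 40/13 hours.

40/13 hours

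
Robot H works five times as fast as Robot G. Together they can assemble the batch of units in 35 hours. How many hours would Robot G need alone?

210 hours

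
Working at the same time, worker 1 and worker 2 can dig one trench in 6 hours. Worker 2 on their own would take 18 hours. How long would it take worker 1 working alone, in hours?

9 hours

Combined rate is 1/6 per hour.
Known contribution: 1/18 per hour.
So worker 1's rate is 1/6 − 1/18 = 1/9, meaning 9 hours alone.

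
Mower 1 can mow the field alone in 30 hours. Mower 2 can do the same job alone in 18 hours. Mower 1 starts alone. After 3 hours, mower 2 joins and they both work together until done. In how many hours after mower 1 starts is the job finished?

105/8 hours

In the first 3 hours mower 1 alone does 3/30 = 1/10 of the job, leaving 9/10.
Once everyone is working, combined rate: 1/30 + 1/18 = (3 + 5)/90 = 8/90 = 4/45 per hour.
Remaining 9/10 at 4/45 per hour takes 81/8 hours.
Total from the start = 3 + 81/8 = 105/8 hours.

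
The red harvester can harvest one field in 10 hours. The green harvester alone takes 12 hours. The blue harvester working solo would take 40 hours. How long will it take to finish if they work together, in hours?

24/5 hours

Combined rate: 1/10 + 1/12 + 1/40 = (12 + 10 + 3)/120 = 25/120 = 5/24 per hour.
Time = 1 ÷ (5/24) = 24/5 hours.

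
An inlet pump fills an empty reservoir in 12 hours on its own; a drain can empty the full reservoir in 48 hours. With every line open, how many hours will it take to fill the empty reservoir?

Net rate = 1/12 − 1/48 = (4 − 1)/48 = 3/48 = 1/16 per hour.
Filling time = 1 ÷ (1/16) = 16 hours.

16 hours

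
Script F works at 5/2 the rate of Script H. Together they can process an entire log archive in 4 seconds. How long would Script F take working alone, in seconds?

Let Script H's rate be r; then Script F's rate is (5/2)r, so together (5/2 + 1)r = (7/2)r = 1/4.
Thus r = 1/14 per second.
Script H alone: 14 seconds; Script F alone: 28/5 seconds.

28/5 seconds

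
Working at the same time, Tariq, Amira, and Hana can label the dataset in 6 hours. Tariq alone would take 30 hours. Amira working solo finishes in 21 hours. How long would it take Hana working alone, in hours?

Combined rate is 1/6 per hour.
Known contribution: 1/30 + 1/21 = (7 + 10)/210 = 17/210 per hour.
So Hana's rate is 1/6 − 17/210 = 3/35, meaning 35/3 hours alone.

35/3 hours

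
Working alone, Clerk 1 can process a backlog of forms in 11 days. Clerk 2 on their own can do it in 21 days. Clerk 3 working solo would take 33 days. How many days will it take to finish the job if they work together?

Combined rate: 1/11 + 1/21 + 1/33 = (21 + 11 + 7)/231 = 39/231 = 13/77 per day.
Time = 1 ÷ (13/77) = 77/13 days.

77/13 days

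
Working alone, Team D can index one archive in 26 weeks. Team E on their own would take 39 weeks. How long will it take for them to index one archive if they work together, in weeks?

Combined rate: 1/26 + 1/39 = (3 + 2)/78 = 5/78 per week.
Time = 1 ÷ (5/78) = 78/5 weeks.

78/5 weeks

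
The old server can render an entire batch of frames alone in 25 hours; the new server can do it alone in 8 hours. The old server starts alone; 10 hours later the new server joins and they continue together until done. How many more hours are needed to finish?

In 10 hours the old server does 10/25 = 2/5 of the job, leaving 3/5.
The old server and the new server together work at 33/200 per hour, so finishing takes 3/5 ÷ 33/200 = 40/11 hours.

40/11 hours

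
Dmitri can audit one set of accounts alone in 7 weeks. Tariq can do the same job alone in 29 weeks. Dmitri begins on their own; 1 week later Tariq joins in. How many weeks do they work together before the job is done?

In the first 1 week Dmitri alone does 1/7 of the job, leaving 6/7.
Once everyone is working, combined rate: 1/7 + 1/29 = (29 + 7)/203 = 36/203 per week.
Remaining 6/7 at 36/203 per week takes 29/6 weeks.

29/6 weeks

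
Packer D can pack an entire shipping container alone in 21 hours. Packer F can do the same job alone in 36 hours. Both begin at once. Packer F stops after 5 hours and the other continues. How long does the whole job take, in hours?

217/12 hours

In the first 5 hours the combined rate is 19/252, so 95/252 of the job is done, leaving 157/252.
After Packer F leaves the rate is 1/21 per hour; the remaining 157/252 takes 157/12 hours.
Total = 5 + 157/12 = 217/12 hours.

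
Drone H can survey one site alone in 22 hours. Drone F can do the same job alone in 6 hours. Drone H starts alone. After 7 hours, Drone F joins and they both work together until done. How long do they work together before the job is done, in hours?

In the first 7 hours Drone H alone does 7/22 of the job, leaving 15/22.
Once everyone is working, combined rate: 1/22 + 1/6 = (3 + 11)/66 = 14/66 = 7/33 per hour.
Remaining 15/22 at 7/33 per hour takes 45/14 hours.

45/14 hours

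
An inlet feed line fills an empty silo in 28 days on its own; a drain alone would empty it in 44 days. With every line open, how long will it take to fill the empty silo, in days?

77 days

Net rate = 1/28 − 1/44 = (11 − 7)/308 = 4/308 = 1/77 per day.
Filling time = 1 ÷ (1/77) = 77 days.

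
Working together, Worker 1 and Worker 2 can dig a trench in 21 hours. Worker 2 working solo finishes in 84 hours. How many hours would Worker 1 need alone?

28 hours

Combined rate is 1/21 per hour.
Known contribution: 1/84 per hour.
So Worker 1's rate is 1/21 − 1/84 = 1/28, meaning 28 hours alone.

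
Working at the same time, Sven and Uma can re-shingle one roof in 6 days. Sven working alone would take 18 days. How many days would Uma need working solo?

Combined rate is 1/6 per day.
Known contribution: 1/18 per day.
So Uma's rate is 1/6 − 1/18 = 1/9, meaning 9 days alone.

9 days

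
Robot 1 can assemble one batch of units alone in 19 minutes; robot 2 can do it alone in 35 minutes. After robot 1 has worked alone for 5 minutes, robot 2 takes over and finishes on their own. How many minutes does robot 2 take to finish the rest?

490/19 minutes

In 5 minutes robot 1 does 5/19 of the job, leaving 14/19.
Robot 2 works at 1/35 per minute, so finishing takes 14/19 ÷ 1/35 = 490/19 minutes.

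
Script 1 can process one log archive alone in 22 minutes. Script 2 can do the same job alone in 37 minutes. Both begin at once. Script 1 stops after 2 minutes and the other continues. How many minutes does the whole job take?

In the first 2 minutes the combined rate is 59/814, so 59/407 of the job is done, leaving 348/407.
After Script 1 leaves the rate is 1/37 per minute; the remaining 348/407 takes 348/11 minutes.
Total = 2 + 348/11 = 370/11 minutes.

370/11 minutes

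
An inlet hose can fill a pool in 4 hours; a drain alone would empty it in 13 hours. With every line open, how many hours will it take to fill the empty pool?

52/9 hours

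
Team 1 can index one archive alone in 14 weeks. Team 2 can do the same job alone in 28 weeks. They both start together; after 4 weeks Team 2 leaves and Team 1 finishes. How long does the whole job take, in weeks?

In the first 4 weeks the combined rate is 3/28, so 3/7 of the job is done, leaving 4/7.
After Team 2 leaves the rate is 1/14 per week; the remaining 4/7 takes 8 weeks.
Total = 4 + 8 = 12 weeks.

12 weeks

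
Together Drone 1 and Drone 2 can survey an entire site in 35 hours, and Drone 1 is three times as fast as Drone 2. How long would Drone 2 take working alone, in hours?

140 hours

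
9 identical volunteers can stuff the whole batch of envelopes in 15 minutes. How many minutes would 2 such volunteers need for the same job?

135/2 minutes

Total work is 9·15 = 135 volunteer-minutes.
With 2 volunteers: 135/2 minutes.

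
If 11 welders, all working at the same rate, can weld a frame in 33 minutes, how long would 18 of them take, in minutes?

121/6 minutes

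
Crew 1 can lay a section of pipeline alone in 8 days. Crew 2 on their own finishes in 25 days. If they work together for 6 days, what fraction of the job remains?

1/100

Combined rate: 1/8 + 1/25 = (25 + 8)/200 = 33/200 per day.
In 6 days they complete 6·33/200 = 99/100 of the job.
So 1/100 remains.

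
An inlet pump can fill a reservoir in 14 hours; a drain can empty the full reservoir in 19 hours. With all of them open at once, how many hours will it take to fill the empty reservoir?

266/5 hours

Net rate = 1/14 − 1/19 = (19 − 14)/266 = 5/266 per hour.
Filling time = 1 ÷ (5/266) = 266/5 hours.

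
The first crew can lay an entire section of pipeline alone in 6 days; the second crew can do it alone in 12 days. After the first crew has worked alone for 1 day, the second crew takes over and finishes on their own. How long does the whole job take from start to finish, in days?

In 1 day the first crew does 1/6 of the job, leaving 5/6.
The second crew works at 1/12 per day, so finishing takes 5/6 ÷ 1/12 = 10 days.
Total time = 1 + 10 = 11 days.

11 days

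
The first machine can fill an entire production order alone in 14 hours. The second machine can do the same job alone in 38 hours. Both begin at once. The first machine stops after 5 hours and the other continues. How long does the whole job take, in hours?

171/7 hours

In the first 5 hours the combined rate is 13/133, so 65/133 of the job is done, leaving 68/133.
After the first machine leaves the rate is 1/38 per hour; the remaining 68/133 takes 136/7 hours.
Total = 5 + 136/7 = 171/7 hours.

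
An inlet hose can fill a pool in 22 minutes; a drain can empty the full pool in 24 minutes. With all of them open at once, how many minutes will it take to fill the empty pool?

Net rate = 1/22 − 1/24 = (12 − 11)/264 = 1/264 per minute.
Filling time = 1 ÷ (1/264) = 264 minutes.

264 minutes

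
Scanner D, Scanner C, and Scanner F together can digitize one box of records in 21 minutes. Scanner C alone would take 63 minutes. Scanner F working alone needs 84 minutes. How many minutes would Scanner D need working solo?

Combined rate is 1/21 per minute.
Known contribution: 1/63 + 1/84 = (4 + 3)/252 = 7/252 = 1/36 per minute.
So Scanner D's rate is 1/21 − 1/36 = 5/252, meaning 252/5 minutes alone.

252/5 minutes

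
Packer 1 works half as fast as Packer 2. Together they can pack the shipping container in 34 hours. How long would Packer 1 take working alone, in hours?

Let Packer 2's rate be r; then Packer 1's rate is (1/2)r, so together (1/2 + 1)r = (3/2)r = 1/34.
Thus r = 1/51 per hour.
Packer 2 alone: 51 hours; Packer 1 alone: 102 hours.

102 hours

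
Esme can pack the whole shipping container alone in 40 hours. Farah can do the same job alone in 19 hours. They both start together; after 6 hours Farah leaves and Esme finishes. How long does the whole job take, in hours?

520/19 hours

In the first 6 hours the combined rate is 59/760, so 177/380 of the job is done, leaving 203/380.
After Farah leaves the rate is 1/40 per hour; the remaining 203/380 takes 406/19 hours.
Total = 6 + 406/19 = 520/19 hours.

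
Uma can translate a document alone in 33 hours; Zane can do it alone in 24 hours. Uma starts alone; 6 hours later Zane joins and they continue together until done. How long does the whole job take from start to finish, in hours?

In 6 hours Uma does 6/33 = 2/11 of the job, leaving 9/11.
Uma and Zane together work at 19/264 per hour, so finishing takes 9/11 ÷ 19/264 = 216/19 hours.
Total time = 6 + 216/19 = 330/19 hours.

330/19 hours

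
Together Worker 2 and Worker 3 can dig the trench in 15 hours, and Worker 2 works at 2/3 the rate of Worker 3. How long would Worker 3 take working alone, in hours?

25 hours

Let Worker 3's rate be r; then Worker 2's rate is (2/3)r, so together (2/3 + 1)r = (5/3)r = 1/15.
Thus r = 1/25 per hour.
Worker 3 alone: 25 hours; Worker 2 alone: 75/2 hours.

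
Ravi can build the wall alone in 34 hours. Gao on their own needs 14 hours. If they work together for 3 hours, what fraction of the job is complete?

36/119

Combined rate: 1/34 + 1/14 = (7 + 17)/238 = 24/238 = 12/119 per hour.
In 3 hours they complete 3·12/119 = 36/119 of the job.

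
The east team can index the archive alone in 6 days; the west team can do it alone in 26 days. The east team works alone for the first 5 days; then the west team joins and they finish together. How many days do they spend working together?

13/16 days

In 5 days the east team does 5/6 of the job, leaving 1/6.
The east team and the west team together work at 8/39 per day, so finishing takes 1/6 ÷ 8/39 = 13/16 days.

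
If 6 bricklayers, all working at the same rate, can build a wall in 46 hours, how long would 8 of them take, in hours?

69/2 hours

Total work is 6·46 = 276 bricklayer-hours.
With 8 bricklayers: 276/8 = 69/2 hours.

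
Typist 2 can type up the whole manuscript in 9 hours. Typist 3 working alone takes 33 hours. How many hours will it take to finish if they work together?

99/14 hours

With two workers the combined time is the product over the sum: 9·33/(9+33) = 297/42 = 99/14 hours.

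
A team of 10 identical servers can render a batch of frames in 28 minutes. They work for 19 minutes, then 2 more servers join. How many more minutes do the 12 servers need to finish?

One server does 1/280 of the job per minute.
After 19 minutes with 10 servers, 19/28 is done (9/28 left).
With 12 servers the rate is 12/280 = 3/70, so the rest takes 9/28 ÷ 3/70 = 15/2 minutes.

15/2 minutes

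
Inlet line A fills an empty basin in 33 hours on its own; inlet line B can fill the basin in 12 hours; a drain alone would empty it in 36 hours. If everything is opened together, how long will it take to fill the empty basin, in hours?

198/17 hours

Net rate = 1/33 + 1/12 − 1/36 = (12 + 33 − 11)/396 = 34/396 = 17/198 per hour.
Filling time = 1 ÷ (17/198) = 198/17 hours.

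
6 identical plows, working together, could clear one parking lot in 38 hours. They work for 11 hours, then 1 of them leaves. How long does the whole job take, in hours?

217/5 hours

One plow does 1/228 of the job per hour.
After 11 hours with 6 plows, 11/38 is done (27/38 left).
With 5 plows the rate is 5/228, so the rest takes 27/38 ÷ 5/228 = 162/5 hours.
Total = 11 + 162/5 = 217/5 hours.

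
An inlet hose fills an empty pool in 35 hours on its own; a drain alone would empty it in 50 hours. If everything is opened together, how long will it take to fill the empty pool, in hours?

350/3 hours

Net rate = 1/35 − 1/50 = (10 − 7)/350 = 3/350 per hour.
Filling time = 1 ÷ (3/350) = 350/3 hours.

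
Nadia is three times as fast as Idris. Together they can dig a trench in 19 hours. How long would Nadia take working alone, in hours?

Let Idris's rate be r; then Nadia's rate is 3r, so together (3 + 1)r = 4r = 1/19.
Thus r = 1/76 per hour.
Idris alone: 76 hours; Nadia alone: 76/3 hours.

76/3 hours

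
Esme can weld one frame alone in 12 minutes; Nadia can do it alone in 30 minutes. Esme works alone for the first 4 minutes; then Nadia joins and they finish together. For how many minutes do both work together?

40/7 minutes

In 4 minutes Esme does 4/12 = 1/3 of the job, leaving 2/3.
Esme and Nadia together work at 7/60 per minute, so finishing takes 2/3 ÷ 7/60 = 40/7 minutes.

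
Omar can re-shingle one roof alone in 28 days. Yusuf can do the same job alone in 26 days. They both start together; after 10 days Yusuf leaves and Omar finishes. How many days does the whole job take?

224/13 days

In the first 10 days the combined rate is 27/364, so 135/182 of the job is done, leaving 47/182.
After Yusuf leaves the rate is 1/28 per day; the remaining 47/182 takes 94/13 days.
Total = 10 + 94/13 = 224/13 days.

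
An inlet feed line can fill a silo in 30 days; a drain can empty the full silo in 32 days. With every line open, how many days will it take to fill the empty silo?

Net rate = 1/30 − 1/32 = (16 − 15)/480 = 1/480 per day.
Filling time = 1 ÷ (1/480) = 480 days.

480 days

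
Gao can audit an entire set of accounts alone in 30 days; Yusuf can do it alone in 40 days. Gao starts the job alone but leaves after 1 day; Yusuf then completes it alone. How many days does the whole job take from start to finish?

119/3 days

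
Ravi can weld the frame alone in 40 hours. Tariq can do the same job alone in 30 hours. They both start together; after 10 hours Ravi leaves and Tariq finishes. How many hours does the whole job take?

45/2 hours

In the first 10 hours the combined rate is 7/120, so 7/12 of the job is done, leaving 5/12.
After Ravi leaves the rate is 1/30 per hour; the remaining 5/12 takes 25/2 hours.
Total = 10 + 25/2 = 45/2 hours.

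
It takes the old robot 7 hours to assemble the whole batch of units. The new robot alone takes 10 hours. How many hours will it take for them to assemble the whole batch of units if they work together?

70/17 hours

Combined rate: 1/7 + 1/10 = (10 + 7)/70 = 17/70 per hour.
Time = 1 ÷ (17/70) = 70/17 hours.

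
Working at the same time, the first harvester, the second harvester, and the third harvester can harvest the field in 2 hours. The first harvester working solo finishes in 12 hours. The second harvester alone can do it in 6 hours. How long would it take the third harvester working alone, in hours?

4 hours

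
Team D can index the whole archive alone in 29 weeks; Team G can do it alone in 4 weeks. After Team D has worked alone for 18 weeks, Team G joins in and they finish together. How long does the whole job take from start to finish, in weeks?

58/3 weeks

In 18 weeks Team D does 18/29 of the job, leaving 11/29.
Team D and Team G together work at 33/116 per week, so finishing takes 11/29 ÷ 33/116 = 4/3 weeks.
Total time = 18 + 4/3 = 58/3 weeks.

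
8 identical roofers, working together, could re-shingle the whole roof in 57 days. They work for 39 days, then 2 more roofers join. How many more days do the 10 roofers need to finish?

One roofer does 1/456 of the job per day.
After 39 days with 8 roofers, 13/19 is done (6/19 left).
With 10 roofers the rate is 10/456 = 5/228, so the rest takes 6/19 ÷ 5/228 = 72/5 days.

72/5 days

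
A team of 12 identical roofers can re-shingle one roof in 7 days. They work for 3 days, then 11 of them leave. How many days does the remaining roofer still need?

48 days

One roofer does 1/84 of the job per day.
After 3 days with 12 roofers, 3/7 is done (4/7 left).
With 1 roofer the rate is 1/84, so the rest takes 4/7 ÷ 1/84 = 48 days.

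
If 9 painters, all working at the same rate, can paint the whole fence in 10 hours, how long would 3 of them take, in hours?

30 hours

Total work is 9·10 = 90 painter-hours.
With 3 painters: 90/3 = 30 hours.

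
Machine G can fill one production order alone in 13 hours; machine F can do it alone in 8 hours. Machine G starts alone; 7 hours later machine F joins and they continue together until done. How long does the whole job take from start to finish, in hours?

65/7 hours

In 7 hours machine G does 7/13 of the job, leaving 6/13.
Machine G and machine F together work at 21/104 per hour, so finishing takes 6/13 ÷ 21/104 = 16/7 hours.
Total time = 7 + 16/7 = 65/7 hours.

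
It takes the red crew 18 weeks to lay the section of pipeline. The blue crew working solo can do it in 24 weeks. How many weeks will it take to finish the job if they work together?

72/7 weeks

Combined rate: 1/18 + 1/24 = (4 + 3)/72 = 7/72 per week.
Time = 1 ÷ (7/72) = 72/7 weeks.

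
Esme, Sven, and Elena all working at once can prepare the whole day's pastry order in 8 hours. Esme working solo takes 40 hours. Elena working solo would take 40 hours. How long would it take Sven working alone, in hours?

Combined rate is 1/8 per hour.
Known contribution: 1/40 + 1/40 = (1 + 1)/40 = 2/40 = 1/20 per hour.
So Sven's rate is 1/8 − 1/20 = 3/40, meaning 40/3 hours alone.

40/3 hours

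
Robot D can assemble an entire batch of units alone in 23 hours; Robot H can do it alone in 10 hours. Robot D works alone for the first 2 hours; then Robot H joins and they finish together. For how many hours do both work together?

In 2 hours Robot D does 2/23 of the job, leaving 21/23.
Robot D and Robot H together work at 33/230 per hour, so finishing takes 21/23 ÷ 33/230 = 70/11 hours.

70/11 hours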